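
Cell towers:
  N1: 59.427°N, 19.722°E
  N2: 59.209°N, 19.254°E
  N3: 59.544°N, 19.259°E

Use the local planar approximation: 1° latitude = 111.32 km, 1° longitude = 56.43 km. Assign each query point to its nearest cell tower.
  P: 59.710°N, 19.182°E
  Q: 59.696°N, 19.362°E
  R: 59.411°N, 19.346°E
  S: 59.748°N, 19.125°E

P→N3; Q→N3; R→N3; S→N3

P at 59.710°N, 19.182°E:
  N1: 43.830 km
  N2: 55.919 km
  N3: 18.983 km
  → nearest: N3 (18.983 km)
Q at 59.696°N, 19.362°E:
  N1: 36.186 km
  N2: 54.554 km
  N3: 17.891 km
  → nearest: N3 (17.891 km)
R at 59.411°N, 19.346°E:
  N1: 21.292 km
  N2: 23.078 km
  N3: 15.598 km
  → nearest: N3 (15.598 km)
S at 59.748°N, 19.125°E:
  N1: 49.110 km
  N2: 60.441 km
  N3: 23.935 km
  → nearest: N3 (23.935 km)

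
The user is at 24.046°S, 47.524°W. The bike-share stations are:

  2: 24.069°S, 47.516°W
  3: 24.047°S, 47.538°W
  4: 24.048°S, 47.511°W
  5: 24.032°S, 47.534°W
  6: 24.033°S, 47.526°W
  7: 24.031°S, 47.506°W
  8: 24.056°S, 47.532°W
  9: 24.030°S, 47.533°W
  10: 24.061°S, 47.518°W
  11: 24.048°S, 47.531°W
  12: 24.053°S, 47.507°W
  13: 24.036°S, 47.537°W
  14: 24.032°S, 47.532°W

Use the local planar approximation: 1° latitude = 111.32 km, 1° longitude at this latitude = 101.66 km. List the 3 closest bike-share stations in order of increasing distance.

Distances from 24.046°S, 47.524°W:
2: √((-0.023·111.32)² + (0.008·101.66)²) = √(6.55544 + 0.66142) = 2.686 km
3: √((-0.001·111.32)² + (-0.014·101.66)²) = √(0.01239 + 2.02561) = 1.428 km
4: √((-0.002·111.32)² + (0.013·101.66)²) = √(0.04957 + 1.74657) = 1.340 km
5: √((0.014·111.32)² + (-0.010·101.66)²) = √(2.42886 + 1.03348) = 1.861 km
6: √((0.013·111.32)² + (-0.002·101.66)²) = √(2.09427 + 0.04134) = 1.461 km
7: √((0.015·111.32)² + (0.018·101.66)²) = √(2.78823 + 3.34846) = 2.477 km
8: √((-0.010·111.32)² + (-0.008·101.66)²) = √(1.23921 + 0.66142) = 1.379 km
9: √((0.016·111.32)² + (-0.009·101.66)²) = √(3.17239 + 0.83712) = 2.002 km
10: √((-0.015·111.32)² + (0.006·101.66)²) = √(2.78823 + 0.37205) = 1.778 km
11: √((-0.002·111.32)² + (-0.007·101.66)²) = √(0.04957 + 0.50640) = 0.746 km
12: √((-0.007·111.32)² + (0.017·101.66)²) = √(0.60721 + 2.98674) = 1.896 km
13: √((0.010·111.32)² + (-0.013·101.66)²) = √(1.23921 + 1.74657) = 1.728 km
14: √((0.014·111.32)² + (-0.008·101.66)²) = √(2.42886 + 0.66142) = 1.758 km
Sorted: 11 (0.746 km) < 4 (1.340 km) < 8 (1.379 km) < 3 (1.428 km) < 6 (1.461 km) < …

11, 4, 8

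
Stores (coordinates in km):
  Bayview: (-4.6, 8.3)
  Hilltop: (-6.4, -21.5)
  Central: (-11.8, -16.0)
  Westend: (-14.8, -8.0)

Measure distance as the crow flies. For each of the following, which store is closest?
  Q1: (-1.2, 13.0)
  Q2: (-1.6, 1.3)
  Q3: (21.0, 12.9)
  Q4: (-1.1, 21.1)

Q1 at (-1.2, 13.0):
  Bayview: √((-3.4)² + (-4.7)²) = √(11.560 + 22.090) = 5.8 km
  Hilltop: √((-5.2)² + (-34.5)²) = √(27.040 + 1190.250) = 34.9 km
  Central: √((-10.6)² + (-29.0)²) = √(112.360 + 841.000) = 30.9 km
  Westend: √((-13.6)² + (-21.0)²) = √(184.960 + 441.000) = 25.0 km
  → nearest: Bayview (5.8 km)
Q2 at (-1.6, 1.3):
  Bayview: √((-3.0)² + (7.0)²) = √(9.000 + 49.000) = 7.6 km
  Hilltop: √((-4.8)² + (-22.8)²) = √(23.040 + 519.840) = 23.3 km
  Central: √((-10.2)² + (-17.3)²) = √(104.040 + 299.290) = 20.1 km
  Westend: √((-13.2)² + (-9.3)²) = √(174.240 + 86.490) = 16.1 km
  → nearest: Bayview (7.6 km)
Q3 at (21.0, 12.9):
  Bayview: √((-25.6)² + (-4.6)²) = √(655.360 + 21.160) = 26.0 km
  Hilltop: √((-27.4)² + (-34.4)²) = √(750.760 + 1183.360) = 44.0 km
  Central: √((-32.8)² + (-28.9)²) = √(1075.840 + 835.210) = 43.7 km
  Westend: √((-35.8)² + (-20.9)²) = √(1281.640 + 436.810) = 41.5 km
  → nearest: Bayview (26.0 km)
Q4 at (-1.1, 21.1):
  Bayview: √((-3.5)² + (-12.8)²) = √(12.250 + 163.840) = 13.3 km
  Hilltop: √((-5.3)² + (-42.6)²) = √(28.090 + 1814.760) = 42.9 km
  Central: √((-10.7)² + (-37.1)²) = √(114.490 + 1376.410) = 38.6 km
  Westend: √((-13.7)² + (-29.1)²) = √(187.690 + 846.810) = 32.2 km
  → nearest: Bayview (13.3 km)

Q1→Bayview; Q2→Bayview; Q3→Bayview; Q4→Bayview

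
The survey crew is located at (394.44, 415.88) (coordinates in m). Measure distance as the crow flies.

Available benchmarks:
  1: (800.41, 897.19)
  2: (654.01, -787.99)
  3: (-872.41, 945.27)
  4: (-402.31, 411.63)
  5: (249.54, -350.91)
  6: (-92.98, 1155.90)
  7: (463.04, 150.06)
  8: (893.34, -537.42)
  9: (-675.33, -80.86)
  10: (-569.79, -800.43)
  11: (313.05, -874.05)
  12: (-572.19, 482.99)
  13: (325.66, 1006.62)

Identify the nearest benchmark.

7

Distances from (394.44, 415.88):
1: √((405.97)² + (481.31)²) = √(164811.6409 + 231659.3161) = 629.66 m
2: √((259.57)² + (-1203.87)²) = √(67376.5849 + 1449302.9769) = 1231.54 m
3: √((-1266.85)² + (529.39)²) = √(1604908.9225 + 280253.7721) = 1373.01 m
4: √((-796.75)² + (-4.25)²) = √(634810.5625 + 18.0625) = 796.76 m
5: √((-144.90)² + (-766.79)²) = √(20996.0100 + 587966.9041) = 780.36 m
6: √((-487.42)² + (740.02)²) = √(237578.2564 + 547629.6004) = 886.12 m
7: √((68.60)² + (-265.82)²) = √(4705.9600 + 70660.2724) = 274.53 m
8: √((498.90)² + (-953.30)²) = √(248901.2100 + 908780.8900) = 1075.96 m
9: √((-1069.77)² + (-496.74)²) = √(1144407.8529 + 246750.6276) = 1179.47 m
10: √((-964.23)² + (-1216.31)²) = √(929739.4929 + 1479410.0161) = 1552.14 m
11: √((-81.39)² + (-1289.93)²) = √(6624.3321 + 1663919.4049) = 1292.50 m
12: √((-966.63)² + (67.11)²) = √(934373.5569 + 4503.7521) = 968.96 m
13: √((-68.78)² + (590.74)²) = √(4730.6884 + 348973.7476) = 594.73 m
Minimum: 7 at 274.53 m.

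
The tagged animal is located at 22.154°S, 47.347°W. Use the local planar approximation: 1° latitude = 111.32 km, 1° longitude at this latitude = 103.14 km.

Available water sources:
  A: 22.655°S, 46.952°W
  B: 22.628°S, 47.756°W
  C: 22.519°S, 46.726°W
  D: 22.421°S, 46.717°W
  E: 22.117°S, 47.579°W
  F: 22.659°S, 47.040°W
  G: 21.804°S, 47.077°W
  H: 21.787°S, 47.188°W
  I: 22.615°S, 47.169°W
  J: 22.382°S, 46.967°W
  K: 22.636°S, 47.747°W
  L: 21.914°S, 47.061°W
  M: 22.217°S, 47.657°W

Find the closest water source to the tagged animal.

Distances from 22.154°S, 47.347°W:
A: 69.067 km
B: 67.555 km
C: 75.851 km
D: 71.453 km
E: 24.280 km
F: 64.521 km
G: 47.891 km
H: 44.023 km
I: 54.504 km
J: 46.694 km
K: 67.683 km
L: 39.799 km
M: 32.734 km
Minimum: E at 24.280 km.

E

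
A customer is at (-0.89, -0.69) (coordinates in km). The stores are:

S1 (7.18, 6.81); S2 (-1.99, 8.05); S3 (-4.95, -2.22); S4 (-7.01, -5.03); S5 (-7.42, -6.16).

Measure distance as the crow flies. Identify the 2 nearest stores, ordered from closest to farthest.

Distances from (-0.89, -0.69):
S1: √((8.07)² + (7.50)²) = √(65.1249 + 56.2500) = 11.02 km
S2: √((-1.10)² + (8.74)²) = √(1.2100 + 76.3876) = 8.81 km
S3: √((-4.06)² + (-1.53)²) = √(16.4836 + 2.3409) = 4.34 km
S4: √((-6.12)² + (-4.34)²) = √(37.4544 + 18.8356) = 7.50 km
S5: √((-6.53)² + (-5.47)²) = √(42.6409 + 29.9209) = 8.52 km
Sorted: S3 (4.34 km) < S4 (7.50 km) < S5 (8.52 km) < S2 (8.81 km) < …

S3, S4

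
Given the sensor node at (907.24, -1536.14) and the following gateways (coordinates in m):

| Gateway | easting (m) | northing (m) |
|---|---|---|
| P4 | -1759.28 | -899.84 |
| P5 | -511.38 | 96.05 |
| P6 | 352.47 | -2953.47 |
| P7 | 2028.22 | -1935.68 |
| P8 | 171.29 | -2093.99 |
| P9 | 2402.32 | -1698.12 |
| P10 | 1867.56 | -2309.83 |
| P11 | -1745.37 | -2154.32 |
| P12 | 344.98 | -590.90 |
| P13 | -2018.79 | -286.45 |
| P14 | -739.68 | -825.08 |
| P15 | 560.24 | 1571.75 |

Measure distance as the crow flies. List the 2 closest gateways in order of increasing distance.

Distances from (907.24, -1536.14):
P4: √((-2666.52)² + (636.30)²) = √(7110328.9104 + 404877.6900) = 2741.39 m
P5: √((-1418.62)² + (1632.19)²) = √(2012482.7044 + 2664044.1961) = 2162.53 m
P6: √((-554.77)² + (-1417.33)²) = √(307769.7529 + 2008824.3289) = 1522.04 m
P7: √((1120.98)² + (-399.54)²) = √(1256596.1604 + 159632.2116) = 1190.05 m
P8: √((-735.95)² + (-557.85)²) = √(541622.4025 + 311196.6225) = 923.48 m
P9: √((1495.08)² + (-161.98)²) = √(2235264.2064 + 26237.5204) = 1503.83 m
P10: √((960.32)² + (-773.69)²) = √(922214.5024 + 598596.2161) = 1233.21 m
P11: √((-2652.61)² + (-618.18)²) = √(7036339.8121 + 382146.5124) = 2723.69 m
P12: √((-562.26)² + (945.24)²) = √(316136.3076 + 893478.6576) = 1099.82 m
P13: √((-2926.03)² + (1249.69)²) = √(8561651.5609 + 1561725.0961) = 3181.73 m
P14: √((-1646.92)² + (711.06)²) = √(2712345.4864 + 505606.3236) = 1793.87 m
P15: √((-347.00)² + (3107.89)²) = √(120409.0000 + 9658980.2521) = 3127.20 m
Sorted: P8 (923.48 m) < P12 (1099.82 m) < P7 (1190.05 m) < P10 (1233.21 m) < …

P8, P12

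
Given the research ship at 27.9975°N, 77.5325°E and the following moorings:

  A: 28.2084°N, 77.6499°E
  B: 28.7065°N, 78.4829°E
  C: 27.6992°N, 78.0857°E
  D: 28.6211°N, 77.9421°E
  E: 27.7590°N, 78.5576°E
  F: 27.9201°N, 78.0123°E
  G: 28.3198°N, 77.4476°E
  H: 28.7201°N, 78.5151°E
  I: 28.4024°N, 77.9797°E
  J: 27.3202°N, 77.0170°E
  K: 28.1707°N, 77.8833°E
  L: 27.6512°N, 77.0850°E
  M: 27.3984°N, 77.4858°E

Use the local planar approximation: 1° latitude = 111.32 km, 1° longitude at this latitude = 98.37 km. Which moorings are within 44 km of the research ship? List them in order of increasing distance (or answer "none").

Distances from 27.9975°N, 77.5325°E:
A: √((0.2109·111.32)² + (0.1174·98.37)²) = √(551.187747 + 133.371040) = 26.1641 km
B: √((0.7090·111.32)² + (0.9504·98.37)²) = √(6229.294534 + 8740.538660) = 122.3513 km
C: √((-0.2983·111.32)² + (0.5532·98.37)²) = √(1102.688644 + 2961.349634) = 63.7498 km
D: √((0.6236·111.32)² + (0.4096·98.37)²) = √(4819.018664 + 1623.473630) = 80.2651 km
E: √((-0.2385·111.32)² + (1.0251·98.37)²) = √(704.892942 + 10168.521467) = 104.2757 km
F: √((-0.0774·111.32)² + (0.4798·98.37)²) = √(74.238351 + 2227.644219) = 47.9779 km
G: √((0.3223·111.32)² + (-0.0849·98.37)²) = √(1287.262170 + 69.749440) = 36.8376 km
H: √((0.7226·111.32)² + (0.9826·98.37)²) = √(6470.566572 + 9342.838945) = 125.7514 km
I: √((0.4049·111.32)² + (0.4472·98.37)²) = √(2031.617518 + 1935.213712) = 62.9828 km
J: √((-0.6773·111.32)² + (-0.5155·98.37)²) = √(5684.713038 + 2571.477224) = 90.8636 km
K: √((0.1732·111.32)² + (0.3508·98.37)²) = √(371.742462 + 1190.815591) = 39.5292 km
L: √((-0.3463·111.32)² + (-0.4475·98.37)²) = √(1486.111444 + 1937.811023) = 58.5143 km
M: √((-0.5991·111.32)² + (-0.0467·98.37)²) = √(4447.797788 + 21.103724) = 66.8498 km
Threshold 44 km: A (26.1641 km), G (36.8376 km), K (39.5292 km) are within range.

A, G, K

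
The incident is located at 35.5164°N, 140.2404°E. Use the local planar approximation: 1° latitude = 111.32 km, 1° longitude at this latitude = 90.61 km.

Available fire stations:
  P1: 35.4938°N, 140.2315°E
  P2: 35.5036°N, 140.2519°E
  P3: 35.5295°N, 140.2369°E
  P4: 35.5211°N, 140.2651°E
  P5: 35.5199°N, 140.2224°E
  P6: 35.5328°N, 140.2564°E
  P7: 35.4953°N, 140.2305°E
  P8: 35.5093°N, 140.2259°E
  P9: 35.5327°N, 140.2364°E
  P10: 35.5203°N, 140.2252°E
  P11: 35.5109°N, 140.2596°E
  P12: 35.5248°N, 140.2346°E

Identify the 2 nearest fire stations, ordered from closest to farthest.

P12, P10

Distances from 35.5164°N, 140.2404°E:
P1: 2.6419 km
P2: 1.7653 km
P3: 1.4924 km
P4: 2.2984 km
P5: 1.6769 km
P6: 2.3313 km
P7: 2.5143 km
P8: 1.5333 km
P9: 1.8504 km
P10: 1.4441 km
P11: 1.8443 km
P12: 1.0727 km
Sorted: P12 (1.0727 km) < P10 (1.4441 km) < P3 (1.4924 km) < P8 (1.5333 km) < …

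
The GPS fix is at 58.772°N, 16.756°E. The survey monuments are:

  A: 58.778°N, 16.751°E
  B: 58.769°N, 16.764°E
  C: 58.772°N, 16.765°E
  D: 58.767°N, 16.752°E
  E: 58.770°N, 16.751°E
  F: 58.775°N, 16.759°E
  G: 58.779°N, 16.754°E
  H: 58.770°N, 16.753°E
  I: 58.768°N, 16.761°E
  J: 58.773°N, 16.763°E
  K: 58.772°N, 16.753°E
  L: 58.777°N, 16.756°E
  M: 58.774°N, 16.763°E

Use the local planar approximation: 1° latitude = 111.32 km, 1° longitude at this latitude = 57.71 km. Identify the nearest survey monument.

K

Distances from 58.772°N, 16.756°E:
A: 0.728 km
B: 0.570 km
C: 0.519 km
D: 0.603 km
E: 0.364 km
F: 0.376 km
G: 0.788 km
H: 0.282 km
I: 0.531 km
J: 0.419 km
K: 0.173 km
L: 0.557 km
M: 0.461 km
Minimum: K at 0.173 km.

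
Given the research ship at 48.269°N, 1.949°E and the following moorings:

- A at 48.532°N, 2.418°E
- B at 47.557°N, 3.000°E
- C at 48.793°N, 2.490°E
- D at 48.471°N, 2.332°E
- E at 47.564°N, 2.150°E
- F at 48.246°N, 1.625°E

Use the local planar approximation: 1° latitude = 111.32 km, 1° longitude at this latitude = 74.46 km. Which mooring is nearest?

F

Distances from 48.269°N, 1.949°E:
A: √((0.263·111.32)² + (0.469·74.46)²) = √(857.15210 + 1219.52792) = 45.571 km
B: √((-0.712·111.32)² + (1.051·74.46)²) = √(6282.12224 + 6124.23005) = 111.384 km
C: √((0.524·111.32)² + (0.541·74.46)²) = √(3402.58489 + 1622.70881) = 70.889 km
D: √((0.202·111.32)² + (0.383·74.46)²) = √(505.64898 + 813.28659) = 36.317 km
E: √((-0.705·111.32)² + (0.201·74.46)²) = √(6159.20458 + 223.99492) = 79.895 km
F: √((-0.023·111.32)² + (-0.324·74.46)²) = √(6.55544 + 582.01756) = 24.261 km
Minimum: F at 24.261 km.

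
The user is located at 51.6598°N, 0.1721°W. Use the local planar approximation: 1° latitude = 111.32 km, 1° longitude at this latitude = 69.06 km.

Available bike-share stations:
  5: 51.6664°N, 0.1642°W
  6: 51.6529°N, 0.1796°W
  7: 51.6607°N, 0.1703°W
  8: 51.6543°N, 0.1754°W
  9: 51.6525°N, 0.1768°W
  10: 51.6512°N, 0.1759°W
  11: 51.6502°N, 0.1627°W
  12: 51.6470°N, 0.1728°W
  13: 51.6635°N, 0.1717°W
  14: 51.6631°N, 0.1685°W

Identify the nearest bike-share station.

Distances from 51.6598°N, 0.1721°W:
5: 0.9151 km
6: 0.9264 km
7: 0.1597 km
8: 0.6533 km
9: 0.8751 km
10: 0.9927 km
11: 1.2504 km
12: 1.4257 km
13: 0.4128 km
14: 0.4436 km
Minimum: 7 at 0.1597 km.

7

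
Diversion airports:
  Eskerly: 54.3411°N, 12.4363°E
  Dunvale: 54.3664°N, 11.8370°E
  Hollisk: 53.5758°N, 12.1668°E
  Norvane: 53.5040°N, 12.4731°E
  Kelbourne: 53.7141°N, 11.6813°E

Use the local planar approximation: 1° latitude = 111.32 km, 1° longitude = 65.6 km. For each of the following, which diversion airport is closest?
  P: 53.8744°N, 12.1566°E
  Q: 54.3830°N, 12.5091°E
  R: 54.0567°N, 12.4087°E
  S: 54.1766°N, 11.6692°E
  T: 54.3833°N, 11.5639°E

P→Hollisk; Q→Eskerly; R→Eskerly; S→Dunvale; T→Dunvale

P at 53.8744°N, 12.1566°E:
  Eskerly: 55.0979 km
  Dunvale: 58.6452 km
  Hollisk: 33.2469 km
  Norvane: 46.1653 km
  Kelbourne: 35.9250 km
  → nearest: Hollisk (33.2469 km)
Q at 54.3830°N, 12.5091°E:
  Eskerly: 6.6755 km
  Dunvale: 44.1285 km
  Hollisk: 92.6207 km
  Norvane: 97.8788 km
  Kelbourne: 92.1600 km
  → nearest: Eskerly (6.6755 km)
R at 54.0567°N, 12.4087°E:
  Eskerly: 31.7111 km
  Dunvale: 50.9421 km
  Hollisk: 55.8362 km
  Norvane: 61.6714 km
  Kelbourne: 61.0858 km
  → nearest: Eskerly (31.7111 km)
S at 54.1766°N, 11.6692°E:
  Eskerly: 53.5501 km
  Dunvale: 23.8240 km
  Hollisk: 74.4219 km
  Norvane: 91.5814 km
  Kelbourne: 51.4916 km
  → nearest: Dunvale (23.8240 km)
T at 54.3833°N, 11.5639°E:
  Eskerly: 57.4219 km
  Dunvale: 18.0139 km
  Hollisk: 98.2069 km
  Norvane: 114.6236 km
  Kelbourne: 74.8924 km
  → nearest: Dunvale (18.0139 km)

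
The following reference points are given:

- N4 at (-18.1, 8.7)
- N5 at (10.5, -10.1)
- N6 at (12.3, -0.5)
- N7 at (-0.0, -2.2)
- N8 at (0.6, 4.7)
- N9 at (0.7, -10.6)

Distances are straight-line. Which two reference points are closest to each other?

N7 and N8

Pairwise distances:
N4–N5: √((28.6)² + (-18.8)²) = √(817.9600 + 353.4400) = 34.23
N4–N6: √((30.4)² + (-9.2)²) = √(924.1600 + 84.6400) = 31.76
N4–N7: √((18.1)² + (-10.9)²) = √(327.6100 + 118.8100) = 21.13
N4–N8: √((18.7)² + (-4.0)²) = √(349.6900 + 16.0000) = 19.12
N4–N9: √((18.8)² + (-19.3)²) = √(353.4400 + 372.4900) = 26.94
N5–N6: √((1.8)² + (9.6)²) = √(3.2400 + 92.1600) = 9.77
N5–N7: √((-10.5)² + (7.9)²) = √(110.2500 + 62.4100) = 13.14
N5–N8: √((-9.9)² + (14.8)²) = √(98.0100 + 219.0400) = 17.81
N5–N9: √((-9.8)² + (-0.5)²) = √(96.0400 + 0.2500) = 9.81
N6–N7: √((-12.3)² + (-1.7)²) = √(151.2900 + 2.8900) = 12.42
N6–N8: √((-11.7)² + (5.2)²) = √(136.8900 + 27.0400) = 12.80
N6–N9: √((-11.6)² + (-10.1)²) = √(134.5600 + 102.0100) = 15.38
N7–N8: √((0.6)² + (6.9)²) = √(0.3600 + 47.6100) = 6.93
N7–N9: √((0.7)² + (-8.4)²) = √(0.4900 + 70.5600) = 8.43
N8–N9: √((0.1)² + (-15.3)²) = √(0.0100 + 234.0900) = 15.30
Closest pair: N7–N8 at 6.93.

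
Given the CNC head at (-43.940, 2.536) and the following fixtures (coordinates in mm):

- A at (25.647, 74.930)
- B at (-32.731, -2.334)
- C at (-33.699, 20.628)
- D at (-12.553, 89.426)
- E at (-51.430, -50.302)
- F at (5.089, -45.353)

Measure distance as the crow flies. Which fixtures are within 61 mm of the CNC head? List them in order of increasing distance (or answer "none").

B, C, E

Distances from (-43.940, 2.536):
A: 100.415 mm
B: 12.221 mm
C: 20.789 mm
D: 92.385 mm
E: 53.366 mm
F: 68.536 mm
Threshold 61 mm: B (12.221 mm), C (20.789 mm), E (53.366 mm) are within range.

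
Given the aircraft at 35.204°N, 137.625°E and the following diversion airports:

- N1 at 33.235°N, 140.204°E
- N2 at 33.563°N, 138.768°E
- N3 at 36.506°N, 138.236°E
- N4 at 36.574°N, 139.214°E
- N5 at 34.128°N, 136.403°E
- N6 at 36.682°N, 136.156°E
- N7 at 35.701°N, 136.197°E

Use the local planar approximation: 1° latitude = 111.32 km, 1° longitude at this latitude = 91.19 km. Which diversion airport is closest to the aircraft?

N7

Distances from 35.204°N, 137.625°E:
N1: 321.486 km
N2: 210.320 km
N3: 155.279 km
N4: 210.369 km
N5: 163.600 km
N6: 212.168 km
N7: 141.485 km
Minimum: N7 at 141.485 km.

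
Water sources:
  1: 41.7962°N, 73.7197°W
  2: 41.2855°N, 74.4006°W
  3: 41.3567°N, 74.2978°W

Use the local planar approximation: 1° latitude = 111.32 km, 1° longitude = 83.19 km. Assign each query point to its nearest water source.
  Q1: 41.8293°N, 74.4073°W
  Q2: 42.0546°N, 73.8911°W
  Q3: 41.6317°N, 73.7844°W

Q1 at 41.8293°N, 74.4073°W:
  1: √((-0.0331·111.32)² + (0.6876·83.19)²) = √(13.576955 + 3272.005196) = 57.3200 km
  2: √((-0.5438·111.32)² + (0.0067·83.19)²) = √(3664.585019 + 0.310665) = 60.5384 km
  3: √((-0.4726·111.32)² + (0.1095·83.19)²) = √(2767.794423 + 82.979438) = 53.3926 km
  → nearest: 3 (53.3926 km)
Q2 at 42.0546°N, 73.8911°W:
  1: √((-0.2584·111.32)² + (0.1714·83.19)²) = √(827.430288 + 203.312408) = 32.1052 km
  2: √((-0.7691·111.32)² + (-0.5095·83.19)²) = √(7330.135757 + 1796.514080) = 95.5335 km
  3: √((-0.6979·111.32)² + (-0.4067·83.19)²) = √(6035.771527 + 1144.697129) = 84.7376 km
  → nearest: 1 (32.1052 km)
Q3 at 41.6317°N, 73.7844°W:
  1: √((0.1645·111.32)² + (0.0647·83.19)²) = √(335.334471 + 28.970154) = 19.0868 km
  2: √((-0.3462·111.32)² + (-0.6162·83.19)²) = √(1485.253288 + 2627.759631) = 64.1328 km
  3: √((-0.2750·111.32)² + (-0.5134·83.19)²) = √(937.155769 + 1824.122403) = 52.5479 km
  → nearest: 1 (19.0868 km)

Q1→3; Q2→1; Q3→1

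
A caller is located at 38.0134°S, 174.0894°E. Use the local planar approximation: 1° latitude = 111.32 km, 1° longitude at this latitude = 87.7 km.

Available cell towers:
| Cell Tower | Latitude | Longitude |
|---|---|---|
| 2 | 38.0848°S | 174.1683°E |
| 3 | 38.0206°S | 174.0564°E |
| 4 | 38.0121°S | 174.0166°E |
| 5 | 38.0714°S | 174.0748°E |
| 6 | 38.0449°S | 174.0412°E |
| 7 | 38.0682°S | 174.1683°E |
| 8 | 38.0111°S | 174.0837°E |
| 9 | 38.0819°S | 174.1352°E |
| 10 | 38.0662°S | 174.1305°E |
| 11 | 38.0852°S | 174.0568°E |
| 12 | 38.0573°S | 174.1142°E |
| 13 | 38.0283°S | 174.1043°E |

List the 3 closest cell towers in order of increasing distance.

8, 13, 3

Distances from 38.0134°S, 174.0894°E:
2: √((-0.0714·111.32)² + (0.0789·87.7)²) = √(63.174646 + 47.879895) = 10.5382 km
3: √((-0.0072·111.32)² + (-0.0330·87.7)²) = √(0.642409 + 8.375815) = 3.0030 km
4: √((0.0013·111.32)² + (-0.0728·87.7)²) = √(0.020943 + 40.762606) = 6.3862 km
5: √((-0.0580·111.32)² + (-0.0146·87.7)²) = √(41.687167 + 1.639475) = 6.5823 km
6: √((-0.0315·111.32)² + (-0.0482·87.7)²) = √(12.296103 + 17.868713) = 5.4923 km
7: √((-0.0548·111.32)² + (0.0789·87.7)²) = √(37.214099 + 47.879895) = 9.2246 km
8: √((0.0023·111.32)² + (-0.0057·87.7)²) = √(0.065554 + 0.249890) = 0.5616 km
9: √((-0.0685·111.32)² + (0.0458·87.7)²) = √(58.147030 + 16.133558) = 8.6186 km
10: √((-0.0528·111.32)² + (0.0411·87.7)²) = √(34.547310 + 12.992204) = 6.8949 km
11: √((-0.0718·111.32)² + (-0.0326·87.7)²) = √(63.884468 + 8.173995) = 8.4887 km
12: √((-0.0439·111.32)² + (0.0248·87.7)²) = √(23.882261 + 4.730451) = 5.3491 km
13: √((-0.0149·111.32)² + (0.0149·87.7)²) = √(2.751180 + 1.707543) = 2.1116 km
Sorted: 8 (0.5616 km) < 13 (2.1116 km) < 3 (3.0030 km) < 12 (5.3491 km) < 6 (5.4923 km) < …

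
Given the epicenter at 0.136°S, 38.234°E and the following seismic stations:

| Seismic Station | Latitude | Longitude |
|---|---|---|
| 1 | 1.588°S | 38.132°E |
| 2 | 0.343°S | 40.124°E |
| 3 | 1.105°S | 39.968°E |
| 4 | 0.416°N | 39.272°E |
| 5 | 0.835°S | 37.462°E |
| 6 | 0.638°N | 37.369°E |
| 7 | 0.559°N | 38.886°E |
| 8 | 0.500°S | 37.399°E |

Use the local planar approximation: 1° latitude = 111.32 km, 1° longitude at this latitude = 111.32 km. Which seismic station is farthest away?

3

Distances from 0.136°S, 38.234°E:
1: √((-1.452·111.32)² + (-0.102·111.32)²) = √(26126.40339 + 128.92785) = 162.035 km
2: √((-0.207·111.32)² + (1.890·111.32)²) = √(530.99091 + 44265.97187) = 211.653 km
3: √((-0.969·111.32)² + (1.734·111.32)²) = √(11635.73842 + 37260.14851) = 221.124 km
4: √((0.552·111.32)² + (1.038·111.32)²) = √(3775.93536 + 13351.83948) = 130.873 km
5: √((-0.699·111.32)² + (-0.772·111.32)²) = √(6054.81317 + 7385.51860) = 115.932 km
6: √((0.774·111.32)² + (-0.865·111.32)²) = √(7423.83510 + 9272.11075) = 129.213 km
7: √((0.695·111.32)² + (0.652·111.32)²) = √(5985.71458 + 5267.94930) = 106.083 km
8: √((-0.364·111.32)² + (-0.835·111.32)²) = √(1641.90930 + 8640.11148) = 101.400 km
Maximum: 3 at 221.124 km.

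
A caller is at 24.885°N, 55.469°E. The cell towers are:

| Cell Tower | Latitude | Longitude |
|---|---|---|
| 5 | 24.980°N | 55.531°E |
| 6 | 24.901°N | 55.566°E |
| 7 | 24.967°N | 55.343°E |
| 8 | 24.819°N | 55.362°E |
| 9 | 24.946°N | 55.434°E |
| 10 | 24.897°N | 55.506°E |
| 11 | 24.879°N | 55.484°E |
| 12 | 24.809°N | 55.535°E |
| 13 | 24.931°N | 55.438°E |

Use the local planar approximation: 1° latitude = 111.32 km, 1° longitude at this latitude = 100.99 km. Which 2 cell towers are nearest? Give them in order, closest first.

11, 10

Distances from 24.885°N, 55.469°E:
5: 12.290 km
6: 9.957 km
7: 15.660 km
8: 13.067 km
9: 7.655 km
10: 3.968 km
11: 1.656 km
12: 10.771 km
13: 6.002 km
Sorted: 11 (1.656 km) < 10 (3.968 km) < 13 (6.002 km) < 9 (7.655 km) < …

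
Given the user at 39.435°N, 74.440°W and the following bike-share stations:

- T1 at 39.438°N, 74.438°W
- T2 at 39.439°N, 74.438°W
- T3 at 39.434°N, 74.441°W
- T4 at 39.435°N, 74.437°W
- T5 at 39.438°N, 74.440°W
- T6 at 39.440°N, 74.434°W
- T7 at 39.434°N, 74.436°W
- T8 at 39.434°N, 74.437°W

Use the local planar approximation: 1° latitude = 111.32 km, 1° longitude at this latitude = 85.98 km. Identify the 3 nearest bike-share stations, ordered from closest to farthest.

Distances from 39.435°N, 74.440°W:
T1: √((0.003·111.32)² + (0.002·85.98)²) = √(0.11153 + 0.02957) = 0.376 km
T2: √((0.004·111.32)² + (0.002·85.98)²) = √(0.19827 + 0.02957) = 0.477 km
T3: √((-0.001·111.32)² + (-0.001·85.98)²) = √(0.01239 + 0.00739) = 0.141 km
T4: √((0.000·111.32)² + (0.003·85.98)²) = √(0.00000 + 0.06653) = 0.258 km
T5: √((0.003·111.32)² + (0.000·85.98)²) = √(0.11153 + 0.00000) = 0.334 km
T6: √((0.005·111.32)² + (0.006·85.98)²) = √(0.30980 + 0.26613) = 0.759 km
T7: √((-0.001·111.32)² + (0.004·85.98)²) = √(0.01239 + 0.11828) = 0.361 km
T8: √((-0.001·111.32)² + (0.003·85.98)²) = √(0.01239 + 0.06653) = 0.281 km
Sorted: T3 (0.141 km) < T4 (0.258 km) < T8 (0.281 km) < T5 (0.334 km) < T7 (0.361 km) < …

T3, T4, T8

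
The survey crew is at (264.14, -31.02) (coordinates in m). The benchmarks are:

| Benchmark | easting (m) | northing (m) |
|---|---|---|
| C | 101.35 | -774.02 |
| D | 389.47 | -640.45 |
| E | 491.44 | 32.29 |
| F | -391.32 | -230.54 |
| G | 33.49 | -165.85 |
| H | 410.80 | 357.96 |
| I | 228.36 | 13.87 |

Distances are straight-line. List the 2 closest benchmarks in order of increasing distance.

I, E

Distances from (264.14, -31.02):
C: √((-162.79)² + (-743.00)²) = √(26500.5841 + 552049.0000) = 760.62 m
D: √((125.33)² + (-609.43)²) = √(15707.6089 + 371404.9249) = 622.18 m
E: √((227.30)² + (63.31)²) = √(51665.2900 + 4008.1561) = 235.95 m
F: √((-655.46)² + (-199.52)²) = √(429627.8116 + 39808.2304) = 685.15 m
G: √((-230.65)² + (-134.83)²) = √(53199.4225 + 18179.1289) = 267.17 m
H: √((146.66)² + (388.98)²) = √(21509.1556 + 151305.4404) = 415.71 m
I: √((-35.78)² + (44.89)²) = √(1280.2084 + 2015.1121) = 57.40 m
Sorted: I (57.40 m) < E (235.95 m) < G (267.17 m) < H (415.71 m) < …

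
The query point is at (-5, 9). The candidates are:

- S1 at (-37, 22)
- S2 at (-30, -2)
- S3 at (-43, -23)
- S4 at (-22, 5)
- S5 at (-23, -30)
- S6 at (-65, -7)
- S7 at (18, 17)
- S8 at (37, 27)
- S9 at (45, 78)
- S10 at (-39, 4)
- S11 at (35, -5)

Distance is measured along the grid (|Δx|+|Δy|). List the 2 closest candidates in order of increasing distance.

S4, S7

Distances from (-5, 9):
S1: |-32| + |13| = 32 + 13 = 45
S2: |-25| + |-11| = 25 + 11 = 36
S3: |-38| + |-32| = 38 + 32 = 70
S4: |-17| + |-4| = 17 + 4 = 21
S5: |-18| + |-39| = 18 + 39 = 57
S6: |-60| + |-16| = 60 + 16 = 76
S7: |23| + |8| = 23 + 8 = 31
S8: |42| + |18| = 42 + 18 = 60
S9: |50| + |69| = 50 + 69 = 119
S10: |-34| + |-5| = 34 + 5 = 39
S11: |40| + |-14| = 40 + 14 = 54
Sorted: S4 (21) < S7 (31) < S2 (36) < S10 (39) < …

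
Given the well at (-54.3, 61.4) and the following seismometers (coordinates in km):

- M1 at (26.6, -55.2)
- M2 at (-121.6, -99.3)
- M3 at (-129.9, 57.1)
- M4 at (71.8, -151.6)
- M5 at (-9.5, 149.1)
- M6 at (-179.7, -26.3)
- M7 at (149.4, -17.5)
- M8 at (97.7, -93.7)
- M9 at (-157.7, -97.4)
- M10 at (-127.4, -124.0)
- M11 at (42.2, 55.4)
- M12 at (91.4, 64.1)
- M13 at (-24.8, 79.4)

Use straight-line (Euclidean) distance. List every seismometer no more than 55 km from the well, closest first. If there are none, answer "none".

M13

Distances from (-54.3, 61.4):
M1: √((80.9)² + (-116.6)²) = √(6544.810 + 13595.560) = 141.9 km
M2: √((-67.3)² + (-160.7)²) = √(4529.290 + 25824.490) = 174.2 km
M3: √((-75.6)² + (-4.3)²) = √(5715.360 + 18.490) = 75.7 km
M4: √((126.1)² + (-213.0)²) = √(15901.210 + 45369.000) = 247.5 km
M5: √((44.8)² + (87.7)²) = √(2007.040 + 7691.290) = 98.5 km
M6: √((-125.4)² + (-87.7)²) = √(15725.160 + 7691.290) = 153.0 km
M7: √((203.7)² + (-78.9)²) = √(41493.690 + 6225.210) = 218.4 km
M8: √((152.0)² + (-155.1)²) = √(23104.000 + 24056.010) = 217.2 km
M9: √((-103.4)² + (-158.8)²) = √(10691.560 + 25217.440) = 189.5 km
M10: √((-73.1)² + (-185.4)²) = √(5343.610 + 34373.160) = 199.3 km
M11: √((96.5)² + (-6.0)²) = √(9312.250 + 36.000) = 96.7 km
M12: √((145.7)² + (2.7)²) = √(21228.490 + 7.290) = 145.7 km
M13: √((29.5)² + (18.0)²) = √(870.250 + 324.000) = 34.6 km
Threshold 55 km: M13 (34.6 km) is within range.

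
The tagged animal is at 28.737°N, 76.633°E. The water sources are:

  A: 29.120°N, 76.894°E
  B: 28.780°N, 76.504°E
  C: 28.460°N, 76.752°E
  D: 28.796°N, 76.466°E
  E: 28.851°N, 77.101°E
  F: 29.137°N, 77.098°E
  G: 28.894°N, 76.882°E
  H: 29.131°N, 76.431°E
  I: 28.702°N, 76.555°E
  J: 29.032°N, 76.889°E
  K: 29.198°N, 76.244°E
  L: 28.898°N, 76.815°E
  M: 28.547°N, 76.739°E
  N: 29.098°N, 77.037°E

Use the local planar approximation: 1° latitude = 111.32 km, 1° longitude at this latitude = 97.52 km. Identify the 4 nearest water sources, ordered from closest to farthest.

I, B, D, M

Distances from 28.737°N, 76.633°E:
A: √((0.383·111.32)² + (0.261·97.52)²) = √(1817.79098 + 647.84096) = 49.655 km
B: √((0.043·111.32)² + (-0.129·97.52)²) = √(22.91307 + 158.25841) = 13.460 km
C: √((-0.277·111.32)² + (0.119·97.52)²) = √(950.83669 + 134.67324) = 32.947 km
D: √((0.059·111.32)² + (-0.167·97.52)²) = √(43.13705 + 265.22858) = 17.560 km
E: √((0.114·111.32)² + (0.468·97.52)²) = √(161.04828 + 2082.95118) = 47.371 km
F: √((0.400·111.32)² + (0.465·97.52)²) = √(1982.74278 + 2056.33227) = 63.554 km
G: √((0.157·111.32)² + (0.249·97.52)²) = √(305.45392 + 589.63883) = 29.918 km
H: √((0.394·111.32)² + (-0.202·97.52)²) = √(1923.70662 + 388.05218) = 48.081 km
I: √((-0.035·111.32)² + (-0.078·97.52)²) = √(15.18037 + 57.85976) = 8.546 km
J: √((0.295·111.32)² + (0.256·97.52)²) = √(1078.42619 + 623.25722) = 41.251 km
K: √((0.461·111.32)² + (-0.389·97.52)²) = √(2633.59049 + 1439.08547) = 63.818 km
L: √((0.161·111.32)² + (0.182·97.52)²) = √(321.21672 + 315.01422) = 25.224 km
M: √((-0.190·111.32)² + (0.106·97.52)²) = √(447.35634 + 106.85605) = 23.542 km
N: √((0.361·111.32)² + (0.404·97.52)²) = √(1614.95639 + 1552.20871) = 56.278 km
Sorted: I (8.546 km) < B (13.460 km) < D (17.560 km) < M (23.542 km) < L (25.224 km) < G (29.918 km) < …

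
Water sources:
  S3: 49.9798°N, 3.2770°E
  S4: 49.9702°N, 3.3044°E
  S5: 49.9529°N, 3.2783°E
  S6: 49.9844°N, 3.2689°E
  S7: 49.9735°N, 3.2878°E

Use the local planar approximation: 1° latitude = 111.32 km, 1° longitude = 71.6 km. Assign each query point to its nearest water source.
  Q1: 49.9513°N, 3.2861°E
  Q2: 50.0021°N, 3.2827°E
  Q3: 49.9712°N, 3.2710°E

Q1 at 49.9513°N, 3.2861°E:
  S3: 3.2388 km
  S4: 2.4786 km
  S5: 0.5862 km
  S6: 3.8850 km
  S7: 2.4743 km
  → nearest: S5 (0.5862 km)
Q2 at 50.0021°N, 3.2827°E:
  S3: 2.5158 km
  S4: 3.8761 km
  S5: 5.4860 km
  S6: 2.2042 km
  S7: 3.2046 km
  → nearest: S6 (2.2042 km)
Q3 at 49.9712°N, 3.2710°E:
  S3: 1.0493 km
  S4: 2.3940 km
  S5: 2.1031 km
  S6: 1.4771 km
  S7: 1.2298 km
  → nearest: S3 (1.0493 km)

Q1→S5; Q2→S6; Q3→S3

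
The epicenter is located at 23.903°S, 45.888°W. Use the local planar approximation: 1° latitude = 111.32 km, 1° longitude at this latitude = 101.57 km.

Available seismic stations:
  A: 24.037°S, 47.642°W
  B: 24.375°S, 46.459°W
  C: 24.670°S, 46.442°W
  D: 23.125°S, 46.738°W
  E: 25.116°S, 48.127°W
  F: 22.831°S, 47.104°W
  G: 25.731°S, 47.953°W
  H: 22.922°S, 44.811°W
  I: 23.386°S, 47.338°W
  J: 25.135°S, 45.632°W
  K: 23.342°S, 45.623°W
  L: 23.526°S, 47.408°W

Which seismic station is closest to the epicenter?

K

Distances from 23.903°S, 45.888°W:
A: 178.777 km
B: 78.258 km
C: 102.257 km
D: 122.288 km
E: 264.483 km
F: 171.742 km
G: 292.235 km
H: 154.571 km
I: 158.122 km
J: 139.589 km
K: 68.004 km
L: 159.989 km
Minimum: K at 68.004 km.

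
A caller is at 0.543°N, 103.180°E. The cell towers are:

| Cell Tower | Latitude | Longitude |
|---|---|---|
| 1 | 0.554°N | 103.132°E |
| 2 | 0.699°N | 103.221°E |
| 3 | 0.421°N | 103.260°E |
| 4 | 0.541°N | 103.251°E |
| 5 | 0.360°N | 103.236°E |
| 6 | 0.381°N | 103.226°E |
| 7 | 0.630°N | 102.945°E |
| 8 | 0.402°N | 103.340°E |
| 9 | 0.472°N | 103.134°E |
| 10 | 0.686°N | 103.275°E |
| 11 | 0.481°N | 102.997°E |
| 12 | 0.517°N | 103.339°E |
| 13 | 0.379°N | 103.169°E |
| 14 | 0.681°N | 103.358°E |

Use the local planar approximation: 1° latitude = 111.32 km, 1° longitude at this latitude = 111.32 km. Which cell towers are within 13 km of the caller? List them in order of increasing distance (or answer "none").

1, 4, 9

Distances from 0.543°N, 103.180°E:
1: √((0.011·111.32)² + (-0.048·111.32)²) = √(1.49945 + 28.55150) = 5.482 km
2: √((0.156·111.32)² + (0.041·111.32)²) = √(301.57518 + 20.83119) = 17.956 km
3: √((-0.122·111.32)² + (0.080·111.32)²) = √(184.44465 + 79.30971) = 16.241 km
4: √((-0.002·111.32)² + (0.071·111.32)²) = √(0.04957 + 62.46879) = 7.907 km
5: √((-0.183·111.32)² + (0.056·111.32)²) = √(415.00046 + 38.86176) = 21.304 km
6: √((-0.162·111.32)² + (0.046·111.32)²) = √(325.21939 + 26.22177) = 18.747 km
7: √((0.087·111.32)² + (-0.235·111.32)²) = √(93.79613 + 684.35606) = 27.895 km
8: √((-0.141·111.32)² + (0.160·111.32)²) = √(246.36818 + 317.23885) = 23.740 km
9: √((-0.071·111.32)² + (-0.046·111.32)²) = √(62.46879 + 26.22177) = 9.418 km
10: √((0.143·111.32)² + (0.095·111.32)²) = √(253.40692 + 111.83909) = 19.111 km
11: √((-0.062·111.32)² + (-0.183·111.32)²) = √(47.63540 + 415.00046) = 21.509 km
12: √((-0.026·111.32)² + (0.159·111.32)²) = √(8.37709 + 313.28575) = 17.935 km
13: √((-0.164·111.32)² + (-0.011·111.32)²) = √(333.29906 + 1.49945) = 18.298 km
14: √((0.138·111.32)² + (0.178·111.32)²) = √(235.99596 + 392.63264) = 25.072 km
Threshold 13 km: 1 (5.482 km), 4 (7.907 km), 9 (9.418 km) are within range.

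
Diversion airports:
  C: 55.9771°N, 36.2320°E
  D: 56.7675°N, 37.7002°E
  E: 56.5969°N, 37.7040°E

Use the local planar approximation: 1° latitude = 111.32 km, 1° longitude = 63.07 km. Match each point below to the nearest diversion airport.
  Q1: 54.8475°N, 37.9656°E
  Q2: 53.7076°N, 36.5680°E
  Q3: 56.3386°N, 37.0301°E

Q1 at 54.8475°N, 37.9656°E:
  C: 166.6348 km
  D: 214.3889 km
  E: 195.4409 km
  → nearest: C (166.6348 km)
Q2 at 53.7076°N, 36.5680°E:
  C: 253.5280 km
  D: 348.0324 km
  E: 329.5203 km
  → nearest: C (253.5280 km)
Q3 at 56.3386°N, 37.0301°E:
  C: 64.4450 km
  D: 63.7635 km
  E: 51.3155 km
  → nearest: E (51.3155 km)

Q1→C; Q2→C; Q3→E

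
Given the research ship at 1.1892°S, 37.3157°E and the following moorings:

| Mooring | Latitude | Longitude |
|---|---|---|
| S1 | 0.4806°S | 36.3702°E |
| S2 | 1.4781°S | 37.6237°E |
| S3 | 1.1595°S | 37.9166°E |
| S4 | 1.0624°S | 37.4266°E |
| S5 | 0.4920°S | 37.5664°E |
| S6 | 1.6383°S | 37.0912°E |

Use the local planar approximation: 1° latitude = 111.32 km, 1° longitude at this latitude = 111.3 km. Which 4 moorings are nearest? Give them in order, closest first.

S4, S2, S6, S3

Distances from 1.1892°S, 37.3157°E:
S1: √((0.7086·111.32)² + (-0.9455·111.3)²) = √(6222.267693 + 11074.226326) = 131.5161 km
S2: √((-0.2889·111.32)² + (0.3080·111.3)²) = √(1034.287983 + 1175.145824) = 47.0046 km
S3: √((0.0297·111.32)² + (0.6009·111.3)²) = √(10.930985 + 4472.957139) = 66.9618 km
S4: √((0.1268·111.32)² + (0.1109·111.3)²) = √(199.243840 + 152.353846) = 18.7509 km
S5: √((0.6972·111.32)² + (0.2507·111.3)²) = √(6023.669732 + 778.572386) = 82.4757 km
S6: √((-0.4491·111.32)² + (-0.2245·111.3)²) = √(2499.381238 + 624.342673) = 55.8903 km
Sorted: S4 (18.7509 km) < S2 (47.0046 km) < S6 (55.8903 km) < S3 (66.9618 km) < S5 (82.4757 km) < S1 (131.5161 km)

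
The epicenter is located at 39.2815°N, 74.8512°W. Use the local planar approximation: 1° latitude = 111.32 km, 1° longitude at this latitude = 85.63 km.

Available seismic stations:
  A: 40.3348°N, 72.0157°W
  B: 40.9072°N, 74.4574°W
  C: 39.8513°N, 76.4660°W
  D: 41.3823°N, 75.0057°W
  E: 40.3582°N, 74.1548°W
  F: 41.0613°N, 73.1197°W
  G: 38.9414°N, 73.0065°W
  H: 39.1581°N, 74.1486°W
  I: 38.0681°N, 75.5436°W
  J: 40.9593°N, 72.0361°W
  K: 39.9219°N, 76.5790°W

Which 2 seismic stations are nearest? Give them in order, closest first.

H, E

Distances from 39.2815°N, 74.8512°W:
A: √((1.0533·111.32)² + (2.8355·85.63)²) = √(13748.349493 + 58953.716859) = 269.6332 km
B: √((1.6257·111.32)² + (0.3938·85.63)²) = √(32751.199221 + 1137.112181) = 184.0878 km
C: √((0.5698·111.32)² + (-1.6148·85.63)²) = √(4023.382153 + 19120.065227) = 152.1297 km
D: √((2.1008·111.32)² + (-0.1545·85.63)²) = √(54690.993513 + 175.028534) = 234.2350 km
E: √((1.0767·111.32)² + (0.6964·85.63)²) = √(14365.998655 + 3556.062726) = 133.8733 km
F: √((1.7798·111.32)² + (1.7315·85.63)²) = √(39254.441270 + 21983.502129) = 247.4630 km
G: √((-0.3401·111.32)² + (1.8447·85.63)²) = √(1433.374451 + 24951.886346) = 162.4354 km
H: √((-0.1234·111.32)² + (0.7026·85.63)²) = √(188.702092 + 3619.663337) = 61.7120 km
I: √((-1.2134·111.32)² + (-0.6924·85.63)²) = √(18245.441489 + 3515.329239) = 147.5153 km
J: √((1.6778·111.32)² + (2.8151·85.63)²) = √(34884.039971 + 58108.483516) = 304.9468 km
K: √((0.6404·111.32)² + (-1.7278·85.63)²) = √(5082.168287 + 21889.650495) = 164.2310 km
Sorted: H (61.7120 km) < E (133.8733 km) < I (147.5153 km) < C (152.1297 km) < …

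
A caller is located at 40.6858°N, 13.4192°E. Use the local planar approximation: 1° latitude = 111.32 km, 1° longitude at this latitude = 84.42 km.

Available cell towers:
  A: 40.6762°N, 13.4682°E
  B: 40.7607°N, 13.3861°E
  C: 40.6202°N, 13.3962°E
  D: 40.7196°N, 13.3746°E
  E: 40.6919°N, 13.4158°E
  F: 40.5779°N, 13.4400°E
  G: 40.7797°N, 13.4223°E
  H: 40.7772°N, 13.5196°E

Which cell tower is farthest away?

Distances from 40.6858°N, 13.4192°E:
A: 4.2724 km
B: 8.7936 km
C: 7.5563 km
D: 5.3229 km
E: 0.7372 km
F: 12.1391 km
G: 10.4562 km
H: 13.2424 km
Maximum: H at 13.2424 km.

H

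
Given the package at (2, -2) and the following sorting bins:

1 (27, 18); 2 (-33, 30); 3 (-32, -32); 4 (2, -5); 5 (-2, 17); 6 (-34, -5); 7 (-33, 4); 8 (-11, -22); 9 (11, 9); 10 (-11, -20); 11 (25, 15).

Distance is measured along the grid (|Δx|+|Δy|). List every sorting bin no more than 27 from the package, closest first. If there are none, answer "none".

4, 9, 5

Distances from (2, -2):
1: 45
2: 67
3: 64
4: 3
5: 23
6: 39
7: 41
8: 33
9: 20
10: 31
11: 40
Threshold 27: 4 (3), 9 (20), 5 (23) are within range.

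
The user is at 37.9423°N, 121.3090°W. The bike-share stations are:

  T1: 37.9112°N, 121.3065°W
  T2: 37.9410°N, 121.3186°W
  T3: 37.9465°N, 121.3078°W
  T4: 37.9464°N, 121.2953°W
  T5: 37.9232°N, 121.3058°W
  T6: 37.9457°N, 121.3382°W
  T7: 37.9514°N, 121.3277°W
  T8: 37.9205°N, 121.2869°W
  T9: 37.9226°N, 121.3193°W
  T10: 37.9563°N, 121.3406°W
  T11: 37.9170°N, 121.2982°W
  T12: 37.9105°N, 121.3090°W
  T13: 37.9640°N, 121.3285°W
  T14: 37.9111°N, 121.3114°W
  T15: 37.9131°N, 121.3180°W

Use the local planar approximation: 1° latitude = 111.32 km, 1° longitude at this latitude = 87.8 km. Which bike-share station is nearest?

Distances from 37.9423°N, 121.3090°W:
T1: 3.4690 km
T2: 0.8552 km
T3: 0.4793 km
T4: 1.2865 km
T5: 2.1447 km
T6: 2.5915 km
T7: 1.9292 km
T8: 3.1071 km
T9: 2.3722 km
T10: 3.1822 km
T11: 2.9717 km
T12: 3.5400 km
T13: 2.9608 km
T14: 3.4796 km
T15: 3.3452 km
Minimum: T3 at 0.4793 km.

T3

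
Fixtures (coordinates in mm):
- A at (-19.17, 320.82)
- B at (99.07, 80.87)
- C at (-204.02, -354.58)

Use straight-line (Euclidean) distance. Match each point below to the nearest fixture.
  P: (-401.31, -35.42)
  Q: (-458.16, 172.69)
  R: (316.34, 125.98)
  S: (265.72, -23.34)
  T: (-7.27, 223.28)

P→C; Q→A; R→B; S→B; T→A

P at (-401.31, -35.42):
  A: √((382.14)² + (356.24)²) = √(146030.9796 + 126906.9376) = 522.43 mm
  B: √((500.38)² + (116.29)²) = √(250380.1444 + 13523.3641) = 513.72 mm
  C: √((197.29)² + (-319.16)²) = √(38923.3441 + 101863.1056) = 375.22 mm
  → nearest: C (375.22 mm)
Q at (-458.16, 172.69):
  A: √((438.99)² + (148.13)²) = √(192712.2201 + 21942.4969) = 463.31 mm
  B: √((557.23)² + (-91.82)²) = √(310505.2729 + 8430.9124) = 564.74 mm
  C: √((254.14)² + (-527.27)²) = √(64587.1396 + 278013.6529) = 585.32 mm
  → nearest: A (463.31 mm)
R at (316.34, 125.98):
  A: √((-335.51)² + (194.84)²) = √(112566.9601 + 37962.6256) = 387.98 mm
  B: √((-217.27)² + (-45.11)²) = √(47206.2529 + 2034.9121) = 221.90 mm
  C: √((-520.36)² + (-480.56)²) = √(270774.5296 + 230937.9136) = 708.32 mm
  → nearest: B (221.90 mm)
S at (265.72, -23.34):
  A: √((-284.89)² + (344.16)²) = √(81162.3121 + 118446.1056) = 446.78 mm
  B: √((-166.65)² + (104.21)²) = √(27772.2225 + 10859.7241) = 196.55 mm
  C: √((-469.74)² + (-331.24)²) = √(220655.6676 + 109719.9376) = 574.78 mm
  → nearest: B (196.55 mm)
T at (-7.27, 223.28):
  A: √((-11.90)² + (97.54)²) = √(141.6100 + 9514.0516) = 98.26 mm
  B: √((106.34)² + (-142.41)²) = √(11308.1956 + 20280.6081) = 177.73 mm
  C: √((-196.75)² + (-577.86)²) = √(38710.5625 + 333922.1796) = 610.44 mm
  → nearest: A (98.26 mm)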